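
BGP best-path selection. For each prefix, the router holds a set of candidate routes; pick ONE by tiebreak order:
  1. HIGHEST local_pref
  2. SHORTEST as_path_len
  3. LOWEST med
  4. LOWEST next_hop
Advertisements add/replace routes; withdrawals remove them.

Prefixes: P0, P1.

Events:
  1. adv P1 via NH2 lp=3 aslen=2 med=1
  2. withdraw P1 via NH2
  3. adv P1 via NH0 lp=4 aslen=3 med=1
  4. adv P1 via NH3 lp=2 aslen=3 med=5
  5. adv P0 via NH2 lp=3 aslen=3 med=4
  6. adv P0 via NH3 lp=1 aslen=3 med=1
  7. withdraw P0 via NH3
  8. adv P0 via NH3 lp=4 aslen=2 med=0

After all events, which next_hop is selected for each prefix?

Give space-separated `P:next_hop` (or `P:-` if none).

Op 1: best P0=- P1=NH2
Op 2: best P0=- P1=-
Op 3: best P0=- P1=NH0
Op 4: best P0=- P1=NH0
Op 5: best P0=NH2 P1=NH0
Op 6: best P0=NH2 P1=NH0
Op 7: best P0=NH2 P1=NH0
Op 8: best P0=NH3 P1=NH0

Answer: P0:NH3 P1:NH0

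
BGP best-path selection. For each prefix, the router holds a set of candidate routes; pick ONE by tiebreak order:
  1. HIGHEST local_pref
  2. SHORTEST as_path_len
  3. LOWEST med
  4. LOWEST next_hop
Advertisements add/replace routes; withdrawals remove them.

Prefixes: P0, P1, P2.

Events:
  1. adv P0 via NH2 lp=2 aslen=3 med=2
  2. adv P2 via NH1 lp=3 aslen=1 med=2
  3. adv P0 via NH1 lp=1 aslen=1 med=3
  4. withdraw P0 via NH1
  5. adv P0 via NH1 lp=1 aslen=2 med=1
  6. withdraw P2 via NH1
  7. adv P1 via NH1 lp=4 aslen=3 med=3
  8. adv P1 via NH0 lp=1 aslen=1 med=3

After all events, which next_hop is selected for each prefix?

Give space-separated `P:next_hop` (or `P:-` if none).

Answer: P0:NH2 P1:NH1 P2:-

Derivation:
Op 1: best P0=NH2 P1=- P2=-
Op 2: best P0=NH2 P1=- P2=NH1
Op 3: best P0=NH2 P1=- P2=NH1
Op 4: best P0=NH2 P1=- P2=NH1
Op 5: best P0=NH2 P1=- P2=NH1
Op 6: best P0=NH2 P1=- P2=-
Op 7: best P0=NH2 P1=NH1 P2=-
Op 8: best P0=NH2 P1=NH1 P2=-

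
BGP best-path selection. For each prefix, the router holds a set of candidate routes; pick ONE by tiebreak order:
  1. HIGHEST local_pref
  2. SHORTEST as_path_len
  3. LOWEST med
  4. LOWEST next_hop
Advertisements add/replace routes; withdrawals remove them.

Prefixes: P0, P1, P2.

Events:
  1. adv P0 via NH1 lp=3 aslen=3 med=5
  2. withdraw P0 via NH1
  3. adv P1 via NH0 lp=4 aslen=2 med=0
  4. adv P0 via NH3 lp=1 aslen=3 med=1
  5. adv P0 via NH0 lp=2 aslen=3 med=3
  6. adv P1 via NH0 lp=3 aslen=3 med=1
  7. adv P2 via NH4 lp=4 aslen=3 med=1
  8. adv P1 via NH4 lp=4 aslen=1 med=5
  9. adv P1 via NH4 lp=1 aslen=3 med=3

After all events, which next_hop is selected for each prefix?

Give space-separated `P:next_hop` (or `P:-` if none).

Op 1: best P0=NH1 P1=- P2=-
Op 2: best P0=- P1=- P2=-
Op 3: best P0=- P1=NH0 P2=-
Op 4: best P0=NH3 P1=NH0 P2=-
Op 5: best P0=NH0 P1=NH0 P2=-
Op 6: best P0=NH0 P1=NH0 P2=-
Op 7: best P0=NH0 P1=NH0 P2=NH4
Op 8: best P0=NH0 P1=NH4 P2=NH4
Op 9: best P0=NH0 P1=NH0 P2=NH4

Answer: P0:NH0 P1:NH0 P2:NH4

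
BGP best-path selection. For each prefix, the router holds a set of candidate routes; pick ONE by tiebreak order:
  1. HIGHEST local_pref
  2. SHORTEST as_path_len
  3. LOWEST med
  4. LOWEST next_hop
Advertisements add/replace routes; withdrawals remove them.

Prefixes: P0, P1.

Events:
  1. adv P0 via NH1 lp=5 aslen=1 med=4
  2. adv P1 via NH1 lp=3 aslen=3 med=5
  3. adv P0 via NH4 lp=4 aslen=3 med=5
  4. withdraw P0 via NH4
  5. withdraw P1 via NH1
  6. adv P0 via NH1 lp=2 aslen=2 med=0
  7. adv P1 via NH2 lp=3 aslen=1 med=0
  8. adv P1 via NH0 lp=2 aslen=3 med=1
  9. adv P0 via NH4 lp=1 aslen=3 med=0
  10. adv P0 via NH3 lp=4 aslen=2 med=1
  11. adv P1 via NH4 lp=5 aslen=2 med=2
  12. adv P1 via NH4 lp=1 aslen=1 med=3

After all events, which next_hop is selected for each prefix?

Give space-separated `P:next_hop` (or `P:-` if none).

Answer: P0:NH3 P1:NH2

Derivation:
Op 1: best P0=NH1 P1=-
Op 2: best P0=NH1 P1=NH1
Op 3: best P0=NH1 P1=NH1
Op 4: best P0=NH1 P1=NH1
Op 5: best P0=NH1 P1=-
Op 6: best P0=NH1 P1=-
Op 7: best P0=NH1 P1=NH2
Op 8: best P0=NH1 P1=NH2
Op 9: best P0=NH1 P1=NH2
Op 10: best P0=NH3 P1=NH2
Op 11: best P0=NH3 P1=NH4
Op 12: best P0=NH3 P1=NH2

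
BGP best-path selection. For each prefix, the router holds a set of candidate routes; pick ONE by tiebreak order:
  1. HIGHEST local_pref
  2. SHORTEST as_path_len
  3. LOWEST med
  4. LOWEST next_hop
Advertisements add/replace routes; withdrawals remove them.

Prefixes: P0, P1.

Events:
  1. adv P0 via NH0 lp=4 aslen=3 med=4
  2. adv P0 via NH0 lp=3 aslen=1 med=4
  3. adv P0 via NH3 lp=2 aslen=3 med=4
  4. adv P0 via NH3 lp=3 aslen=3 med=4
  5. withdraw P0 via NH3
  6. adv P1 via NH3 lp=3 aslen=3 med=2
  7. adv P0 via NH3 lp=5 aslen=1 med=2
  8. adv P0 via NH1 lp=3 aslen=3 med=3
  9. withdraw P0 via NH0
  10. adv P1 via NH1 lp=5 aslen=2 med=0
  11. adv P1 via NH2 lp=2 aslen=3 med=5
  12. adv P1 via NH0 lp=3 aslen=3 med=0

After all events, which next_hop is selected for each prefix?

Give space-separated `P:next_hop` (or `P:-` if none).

Answer: P0:NH3 P1:NH1

Derivation:
Op 1: best P0=NH0 P1=-
Op 2: best P0=NH0 P1=-
Op 3: best P0=NH0 P1=-
Op 4: best P0=NH0 P1=-
Op 5: best P0=NH0 P1=-
Op 6: best P0=NH0 P1=NH3
Op 7: best P0=NH3 P1=NH3
Op 8: best P0=NH3 P1=NH3
Op 9: best P0=NH3 P1=NH3
Op 10: best P0=NH3 P1=NH1
Op 11: best P0=NH3 P1=NH1
Op 12: best P0=NH3 P1=NH1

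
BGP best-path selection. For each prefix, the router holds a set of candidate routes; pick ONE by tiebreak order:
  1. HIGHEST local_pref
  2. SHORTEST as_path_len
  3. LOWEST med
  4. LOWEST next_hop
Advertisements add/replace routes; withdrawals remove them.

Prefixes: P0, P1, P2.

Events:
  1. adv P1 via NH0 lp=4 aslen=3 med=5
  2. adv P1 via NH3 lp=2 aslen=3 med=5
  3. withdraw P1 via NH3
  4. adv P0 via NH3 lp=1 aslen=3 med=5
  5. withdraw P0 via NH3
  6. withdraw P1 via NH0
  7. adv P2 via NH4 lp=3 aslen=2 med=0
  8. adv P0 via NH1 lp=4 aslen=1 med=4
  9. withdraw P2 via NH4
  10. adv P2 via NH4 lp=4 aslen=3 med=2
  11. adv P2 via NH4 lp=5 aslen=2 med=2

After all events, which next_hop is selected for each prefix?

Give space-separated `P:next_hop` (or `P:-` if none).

Answer: P0:NH1 P1:- P2:NH4

Derivation:
Op 1: best P0=- P1=NH0 P2=-
Op 2: best P0=- P1=NH0 P2=-
Op 3: best P0=- P1=NH0 P2=-
Op 4: best P0=NH3 P1=NH0 P2=-
Op 5: best P0=- P1=NH0 P2=-
Op 6: best P0=- P1=- P2=-
Op 7: best P0=- P1=- P2=NH4
Op 8: best P0=NH1 P1=- P2=NH4
Op 9: best P0=NH1 P1=- P2=-
Op 10: best P0=NH1 P1=- P2=NH4
Op 11: best P0=NH1 P1=- P2=NH4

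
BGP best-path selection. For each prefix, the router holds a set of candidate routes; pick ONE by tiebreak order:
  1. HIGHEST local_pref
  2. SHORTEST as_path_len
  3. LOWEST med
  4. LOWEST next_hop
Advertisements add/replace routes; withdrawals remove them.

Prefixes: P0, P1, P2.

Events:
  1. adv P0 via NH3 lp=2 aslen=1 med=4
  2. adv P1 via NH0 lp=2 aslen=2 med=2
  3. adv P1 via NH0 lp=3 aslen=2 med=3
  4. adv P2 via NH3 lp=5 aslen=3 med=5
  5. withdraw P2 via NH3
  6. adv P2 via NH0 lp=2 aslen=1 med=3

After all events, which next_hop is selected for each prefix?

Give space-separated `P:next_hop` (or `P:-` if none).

Op 1: best P0=NH3 P1=- P2=-
Op 2: best P0=NH3 P1=NH0 P2=-
Op 3: best P0=NH3 P1=NH0 P2=-
Op 4: best P0=NH3 P1=NH0 P2=NH3
Op 5: best P0=NH3 P1=NH0 P2=-
Op 6: best P0=NH3 P1=NH0 P2=NH0

Answer: P0:NH3 P1:NH0 P2:NH0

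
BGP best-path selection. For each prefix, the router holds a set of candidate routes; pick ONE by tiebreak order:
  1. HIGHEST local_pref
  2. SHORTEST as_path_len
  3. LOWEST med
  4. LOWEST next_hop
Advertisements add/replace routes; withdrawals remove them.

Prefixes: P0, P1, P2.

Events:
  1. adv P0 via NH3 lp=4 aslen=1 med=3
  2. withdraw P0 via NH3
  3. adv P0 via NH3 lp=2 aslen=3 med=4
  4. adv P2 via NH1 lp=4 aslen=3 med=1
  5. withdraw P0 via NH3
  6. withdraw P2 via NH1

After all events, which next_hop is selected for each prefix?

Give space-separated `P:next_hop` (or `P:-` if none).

Answer: P0:- P1:- P2:-

Derivation:
Op 1: best P0=NH3 P1=- P2=-
Op 2: best P0=- P1=- P2=-
Op 3: best P0=NH3 P1=- P2=-
Op 4: best P0=NH3 P1=- P2=NH1
Op 5: best P0=- P1=- P2=NH1
Op 6: best P0=- P1=- P2=-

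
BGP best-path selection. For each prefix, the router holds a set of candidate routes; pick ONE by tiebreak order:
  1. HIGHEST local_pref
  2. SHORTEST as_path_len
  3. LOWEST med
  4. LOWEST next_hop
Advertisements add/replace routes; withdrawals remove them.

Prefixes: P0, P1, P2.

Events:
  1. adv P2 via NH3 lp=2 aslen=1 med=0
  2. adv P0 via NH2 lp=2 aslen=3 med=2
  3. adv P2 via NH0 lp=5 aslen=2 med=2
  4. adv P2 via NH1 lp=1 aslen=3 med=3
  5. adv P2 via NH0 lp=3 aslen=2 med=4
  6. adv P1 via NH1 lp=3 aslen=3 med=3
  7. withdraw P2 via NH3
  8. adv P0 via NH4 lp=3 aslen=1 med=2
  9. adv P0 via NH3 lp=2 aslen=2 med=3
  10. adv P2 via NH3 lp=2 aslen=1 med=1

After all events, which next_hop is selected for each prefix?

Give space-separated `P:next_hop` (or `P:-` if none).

Answer: P0:NH4 P1:NH1 P2:NH0

Derivation:
Op 1: best P0=- P1=- P2=NH3
Op 2: best P0=NH2 P1=- P2=NH3
Op 3: best P0=NH2 P1=- P2=NH0
Op 4: best P0=NH2 P1=- P2=NH0
Op 5: best P0=NH2 P1=- P2=NH0
Op 6: best P0=NH2 P1=NH1 P2=NH0
Op 7: best P0=NH2 P1=NH1 P2=NH0
Op 8: best P0=NH4 P1=NH1 P2=NH0
Op 9: best P0=NH4 P1=NH1 P2=NH0
Op 10: best P0=NH4 P1=NH1 P2=NH0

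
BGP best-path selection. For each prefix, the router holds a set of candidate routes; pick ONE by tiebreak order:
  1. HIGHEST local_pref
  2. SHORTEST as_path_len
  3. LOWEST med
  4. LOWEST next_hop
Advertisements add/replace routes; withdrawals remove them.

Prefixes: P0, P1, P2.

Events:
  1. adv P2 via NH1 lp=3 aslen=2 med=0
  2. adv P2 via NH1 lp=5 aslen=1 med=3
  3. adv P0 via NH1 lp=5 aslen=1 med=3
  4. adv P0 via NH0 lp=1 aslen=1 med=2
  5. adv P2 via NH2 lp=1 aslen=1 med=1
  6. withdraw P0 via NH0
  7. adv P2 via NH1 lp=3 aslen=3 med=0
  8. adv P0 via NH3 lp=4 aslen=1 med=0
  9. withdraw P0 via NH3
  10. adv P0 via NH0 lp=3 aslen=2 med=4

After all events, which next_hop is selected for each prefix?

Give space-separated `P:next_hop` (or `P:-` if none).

Answer: P0:NH1 P1:- P2:NH1

Derivation:
Op 1: best P0=- P1=- P2=NH1
Op 2: best P0=- P1=- P2=NH1
Op 3: best P0=NH1 P1=- P2=NH1
Op 4: best P0=NH1 P1=- P2=NH1
Op 5: best P0=NH1 P1=- P2=NH1
Op 6: best P0=NH1 P1=- P2=NH1
Op 7: best P0=NH1 P1=- P2=NH1
Op 8: best P0=NH1 P1=- P2=NH1
Op 9: best P0=NH1 P1=- P2=NH1
Op 10: best P0=NH1 P1=- P2=NH1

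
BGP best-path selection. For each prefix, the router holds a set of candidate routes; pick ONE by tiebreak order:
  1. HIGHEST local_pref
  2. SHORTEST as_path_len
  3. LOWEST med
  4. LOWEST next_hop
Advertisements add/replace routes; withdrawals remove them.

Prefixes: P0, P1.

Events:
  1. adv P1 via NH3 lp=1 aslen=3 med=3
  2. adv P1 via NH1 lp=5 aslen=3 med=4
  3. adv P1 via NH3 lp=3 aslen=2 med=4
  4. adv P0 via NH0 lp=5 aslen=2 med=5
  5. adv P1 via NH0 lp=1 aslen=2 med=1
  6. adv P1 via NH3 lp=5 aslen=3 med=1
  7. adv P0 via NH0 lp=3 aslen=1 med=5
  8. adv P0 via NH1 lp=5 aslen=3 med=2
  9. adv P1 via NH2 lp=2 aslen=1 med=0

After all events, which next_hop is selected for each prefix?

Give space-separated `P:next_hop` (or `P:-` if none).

Answer: P0:NH1 P1:NH3

Derivation:
Op 1: best P0=- P1=NH3
Op 2: best P0=- P1=NH1
Op 3: best P0=- P1=NH1
Op 4: best P0=NH0 P1=NH1
Op 5: best P0=NH0 P1=NH1
Op 6: best P0=NH0 P1=NH3
Op 7: best P0=NH0 P1=NH3
Op 8: best P0=NH1 P1=NH3
Op 9: best P0=NH1 P1=NH3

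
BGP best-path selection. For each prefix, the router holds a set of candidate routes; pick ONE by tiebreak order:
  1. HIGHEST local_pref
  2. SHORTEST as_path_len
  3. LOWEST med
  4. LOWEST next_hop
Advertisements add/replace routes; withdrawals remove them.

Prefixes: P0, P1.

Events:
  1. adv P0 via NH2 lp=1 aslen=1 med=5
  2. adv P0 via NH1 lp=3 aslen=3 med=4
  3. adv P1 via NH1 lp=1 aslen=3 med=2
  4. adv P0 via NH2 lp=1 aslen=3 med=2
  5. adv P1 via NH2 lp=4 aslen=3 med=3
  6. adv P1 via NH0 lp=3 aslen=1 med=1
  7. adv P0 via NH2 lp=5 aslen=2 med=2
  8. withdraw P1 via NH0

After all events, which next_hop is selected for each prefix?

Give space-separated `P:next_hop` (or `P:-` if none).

Answer: P0:NH2 P1:NH2

Derivation:
Op 1: best P0=NH2 P1=-
Op 2: best P0=NH1 P1=-
Op 3: best P0=NH1 P1=NH1
Op 4: best P0=NH1 P1=NH1
Op 5: best P0=NH1 P1=NH2
Op 6: best P0=NH1 P1=NH2
Op 7: best P0=NH2 P1=NH2
Op 8: best P0=NH2 P1=NH2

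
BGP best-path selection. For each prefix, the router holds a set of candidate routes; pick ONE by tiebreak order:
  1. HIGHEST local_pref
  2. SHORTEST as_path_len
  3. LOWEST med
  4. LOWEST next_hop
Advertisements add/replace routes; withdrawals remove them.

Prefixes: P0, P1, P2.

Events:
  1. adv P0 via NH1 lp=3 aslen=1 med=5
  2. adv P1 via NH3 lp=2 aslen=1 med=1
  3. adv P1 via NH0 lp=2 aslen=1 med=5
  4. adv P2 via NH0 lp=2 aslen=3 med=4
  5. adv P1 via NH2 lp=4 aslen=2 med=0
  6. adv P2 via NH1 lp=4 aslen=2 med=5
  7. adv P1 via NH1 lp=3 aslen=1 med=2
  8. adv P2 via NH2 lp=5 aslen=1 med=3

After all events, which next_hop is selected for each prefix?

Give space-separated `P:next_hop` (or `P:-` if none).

Op 1: best P0=NH1 P1=- P2=-
Op 2: best P0=NH1 P1=NH3 P2=-
Op 3: best P0=NH1 P1=NH3 P2=-
Op 4: best P0=NH1 P1=NH3 P2=NH0
Op 5: best P0=NH1 P1=NH2 P2=NH0
Op 6: best P0=NH1 P1=NH2 P2=NH1
Op 7: best P0=NH1 P1=NH2 P2=NH1
Op 8: best P0=NH1 P1=NH2 P2=NH2

Answer: P0:NH1 P1:NH2 P2:NH2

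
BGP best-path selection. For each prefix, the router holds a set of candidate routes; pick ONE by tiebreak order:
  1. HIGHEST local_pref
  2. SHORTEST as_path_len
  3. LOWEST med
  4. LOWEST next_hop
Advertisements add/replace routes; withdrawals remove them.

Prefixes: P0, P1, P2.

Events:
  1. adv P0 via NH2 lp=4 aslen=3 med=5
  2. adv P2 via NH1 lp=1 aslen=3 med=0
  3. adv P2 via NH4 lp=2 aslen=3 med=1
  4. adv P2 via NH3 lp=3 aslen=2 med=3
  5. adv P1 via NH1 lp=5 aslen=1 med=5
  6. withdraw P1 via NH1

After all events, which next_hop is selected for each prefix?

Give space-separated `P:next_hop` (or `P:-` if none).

Answer: P0:NH2 P1:- P2:NH3

Derivation:
Op 1: best P0=NH2 P1=- P2=-
Op 2: best P0=NH2 P1=- P2=NH1
Op 3: best P0=NH2 P1=- P2=NH4
Op 4: best P0=NH2 P1=- P2=NH3
Op 5: best P0=NH2 P1=NH1 P2=NH3
Op 6: best P0=NH2 P1=- P2=NH3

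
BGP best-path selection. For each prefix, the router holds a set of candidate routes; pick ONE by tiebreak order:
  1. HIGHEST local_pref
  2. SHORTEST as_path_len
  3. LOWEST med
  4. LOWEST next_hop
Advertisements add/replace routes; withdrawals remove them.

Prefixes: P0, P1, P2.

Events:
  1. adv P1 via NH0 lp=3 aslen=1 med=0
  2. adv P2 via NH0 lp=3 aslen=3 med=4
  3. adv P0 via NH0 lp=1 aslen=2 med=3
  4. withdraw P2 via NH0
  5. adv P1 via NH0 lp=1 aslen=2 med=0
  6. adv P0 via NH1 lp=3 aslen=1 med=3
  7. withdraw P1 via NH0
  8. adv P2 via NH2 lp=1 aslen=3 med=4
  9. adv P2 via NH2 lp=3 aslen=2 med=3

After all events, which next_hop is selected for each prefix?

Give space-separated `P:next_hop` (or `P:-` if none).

Op 1: best P0=- P1=NH0 P2=-
Op 2: best P0=- P1=NH0 P2=NH0
Op 3: best P0=NH0 P1=NH0 P2=NH0
Op 4: best P0=NH0 P1=NH0 P2=-
Op 5: best P0=NH0 P1=NH0 P2=-
Op 6: best P0=NH1 P1=NH0 P2=-
Op 7: best P0=NH1 P1=- P2=-
Op 8: best P0=NH1 P1=- P2=NH2
Op 9: best P0=NH1 P1=- P2=NH2

Answer: P0:NH1 P1:- P2:NH2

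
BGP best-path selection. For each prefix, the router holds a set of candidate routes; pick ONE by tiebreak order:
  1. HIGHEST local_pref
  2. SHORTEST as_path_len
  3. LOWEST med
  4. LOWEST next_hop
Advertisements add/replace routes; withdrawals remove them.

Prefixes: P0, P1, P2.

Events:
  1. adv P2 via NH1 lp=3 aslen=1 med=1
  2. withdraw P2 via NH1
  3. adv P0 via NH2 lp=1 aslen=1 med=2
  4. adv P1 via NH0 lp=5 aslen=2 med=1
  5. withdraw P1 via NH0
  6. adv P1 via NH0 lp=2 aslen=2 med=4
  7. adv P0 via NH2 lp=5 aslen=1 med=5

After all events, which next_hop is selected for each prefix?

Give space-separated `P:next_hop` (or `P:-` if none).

Op 1: best P0=- P1=- P2=NH1
Op 2: best P0=- P1=- P2=-
Op 3: best P0=NH2 P1=- P2=-
Op 4: best P0=NH2 P1=NH0 P2=-
Op 5: best P0=NH2 P1=- P2=-
Op 6: best P0=NH2 P1=NH0 P2=-
Op 7: best P0=NH2 P1=NH0 P2=-

Answer: P0:NH2 P1:NH0 P2:-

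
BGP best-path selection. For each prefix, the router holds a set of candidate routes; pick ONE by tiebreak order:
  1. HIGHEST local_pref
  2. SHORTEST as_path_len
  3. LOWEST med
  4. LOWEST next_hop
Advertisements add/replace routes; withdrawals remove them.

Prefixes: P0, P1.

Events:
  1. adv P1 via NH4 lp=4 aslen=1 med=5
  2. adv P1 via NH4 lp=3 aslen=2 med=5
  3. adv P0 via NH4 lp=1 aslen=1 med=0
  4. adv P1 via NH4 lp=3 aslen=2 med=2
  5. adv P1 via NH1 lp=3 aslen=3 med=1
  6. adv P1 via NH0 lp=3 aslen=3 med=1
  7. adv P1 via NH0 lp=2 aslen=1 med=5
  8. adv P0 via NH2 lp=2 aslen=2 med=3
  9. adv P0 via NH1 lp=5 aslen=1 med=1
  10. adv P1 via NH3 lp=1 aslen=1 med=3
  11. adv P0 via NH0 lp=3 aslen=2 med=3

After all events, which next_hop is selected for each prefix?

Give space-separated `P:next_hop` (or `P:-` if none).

Answer: P0:NH1 P1:NH4

Derivation:
Op 1: best P0=- P1=NH4
Op 2: best P0=- P1=NH4
Op 3: best P0=NH4 P1=NH4
Op 4: best P0=NH4 P1=NH4
Op 5: best P0=NH4 P1=NH4
Op 6: best P0=NH4 P1=NH4
Op 7: best P0=NH4 P1=NH4
Op 8: best P0=NH2 P1=NH4
Op 9: best P0=NH1 P1=NH4
Op 10: best P0=NH1 P1=NH4
Op 11: best P0=NH1 P1=NH4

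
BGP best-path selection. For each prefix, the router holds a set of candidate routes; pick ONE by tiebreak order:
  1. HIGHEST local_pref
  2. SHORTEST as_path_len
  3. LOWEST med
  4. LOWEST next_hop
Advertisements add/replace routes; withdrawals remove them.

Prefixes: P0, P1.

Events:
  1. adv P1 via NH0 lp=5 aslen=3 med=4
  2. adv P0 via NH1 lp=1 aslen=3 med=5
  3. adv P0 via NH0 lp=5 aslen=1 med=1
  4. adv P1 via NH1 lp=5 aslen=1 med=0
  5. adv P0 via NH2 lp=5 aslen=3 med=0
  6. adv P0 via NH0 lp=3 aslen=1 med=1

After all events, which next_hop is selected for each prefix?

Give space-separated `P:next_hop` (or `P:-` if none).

Op 1: best P0=- P1=NH0
Op 2: best P0=NH1 P1=NH0
Op 3: best P0=NH0 P1=NH0
Op 4: best P0=NH0 P1=NH1
Op 5: best P0=NH0 P1=NH1
Op 6: best P0=NH2 P1=NH1

Answer: P0:NH2 P1:NH1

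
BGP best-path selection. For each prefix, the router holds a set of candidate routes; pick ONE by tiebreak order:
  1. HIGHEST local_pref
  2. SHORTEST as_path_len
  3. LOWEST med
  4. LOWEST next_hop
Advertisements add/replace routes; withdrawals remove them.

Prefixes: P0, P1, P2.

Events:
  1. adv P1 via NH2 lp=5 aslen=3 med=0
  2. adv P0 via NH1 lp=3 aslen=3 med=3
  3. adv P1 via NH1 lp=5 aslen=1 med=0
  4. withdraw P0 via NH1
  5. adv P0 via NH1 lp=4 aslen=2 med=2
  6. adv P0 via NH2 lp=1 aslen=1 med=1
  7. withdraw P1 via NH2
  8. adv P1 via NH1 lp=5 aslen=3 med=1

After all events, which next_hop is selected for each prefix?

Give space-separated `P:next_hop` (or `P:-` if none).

Answer: P0:NH1 P1:NH1 P2:-

Derivation:
Op 1: best P0=- P1=NH2 P2=-
Op 2: best P0=NH1 P1=NH2 P2=-
Op 3: best P0=NH1 P1=NH1 P2=-
Op 4: best P0=- P1=NH1 P2=-
Op 5: best P0=NH1 P1=NH1 P2=-
Op 6: best P0=NH1 P1=NH1 P2=-
Op 7: best P0=NH1 P1=NH1 P2=-
Op 8: best P0=NH1 P1=NH1 P2=-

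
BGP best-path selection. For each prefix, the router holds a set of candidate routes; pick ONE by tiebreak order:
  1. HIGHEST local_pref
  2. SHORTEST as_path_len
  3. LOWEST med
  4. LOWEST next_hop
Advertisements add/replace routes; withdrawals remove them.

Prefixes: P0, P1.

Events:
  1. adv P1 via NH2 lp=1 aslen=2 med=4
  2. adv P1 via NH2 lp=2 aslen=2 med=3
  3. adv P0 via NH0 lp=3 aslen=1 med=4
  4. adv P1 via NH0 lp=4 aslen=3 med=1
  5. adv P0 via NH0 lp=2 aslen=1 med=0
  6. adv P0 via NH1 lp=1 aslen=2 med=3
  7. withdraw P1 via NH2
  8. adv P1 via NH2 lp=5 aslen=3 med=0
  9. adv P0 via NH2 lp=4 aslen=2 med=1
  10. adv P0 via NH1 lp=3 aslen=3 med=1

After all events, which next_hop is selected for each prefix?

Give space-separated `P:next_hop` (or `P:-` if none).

Op 1: best P0=- P1=NH2
Op 2: best P0=- P1=NH2
Op 3: best P0=NH0 P1=NH2
Op 4: best P0=NH0 P1=NH0
Op 5: best P0=NH0 P1=NH0
Op 6: best P0=NH0 P1=NH0
Op 7: best P0=NH0 P1=NH0
Op 8: best P0=NH0 P1=NH2
Op 9: best P0=NH2 P1=NH2
Op 10: best P0=NH2 P1=NH2

Answer: P0:NH2 P1:NH2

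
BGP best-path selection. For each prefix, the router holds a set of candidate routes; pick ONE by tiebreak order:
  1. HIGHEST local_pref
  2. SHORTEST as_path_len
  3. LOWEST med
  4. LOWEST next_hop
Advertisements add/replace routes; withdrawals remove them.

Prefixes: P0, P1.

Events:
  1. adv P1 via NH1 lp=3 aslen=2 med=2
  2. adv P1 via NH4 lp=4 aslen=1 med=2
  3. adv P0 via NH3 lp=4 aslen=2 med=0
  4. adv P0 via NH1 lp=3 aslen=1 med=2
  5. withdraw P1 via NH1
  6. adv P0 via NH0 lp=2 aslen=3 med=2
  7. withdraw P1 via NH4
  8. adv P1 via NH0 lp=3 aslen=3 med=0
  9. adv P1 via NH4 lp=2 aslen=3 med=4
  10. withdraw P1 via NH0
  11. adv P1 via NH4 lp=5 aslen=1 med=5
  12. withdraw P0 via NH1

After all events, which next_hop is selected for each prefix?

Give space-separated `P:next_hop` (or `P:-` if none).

Answer: P0:NH3 P1:NH4

Derivation:
Op 1: best P0=- P1=NH1
Op 2: best P0=- P1=NH4
Op 3: best P0=NH3 P1=NH4
Op 4: best P0=NH3 P1=NH4
Op 5: best P0=NH3 P1=NH4
Op 6: best P0=NH3 P1=NH4
Op 7: best P0=NH3 P1=-
Op 8: best P0=NH3 P1=NH0
Op 9: best P0=NH3 P1=NH0
Op 10: best P0=NH3 P1=NH4
Op 11: best P0=NH3 P1=NH4
Op 12: best P0=NH3 P1=NH4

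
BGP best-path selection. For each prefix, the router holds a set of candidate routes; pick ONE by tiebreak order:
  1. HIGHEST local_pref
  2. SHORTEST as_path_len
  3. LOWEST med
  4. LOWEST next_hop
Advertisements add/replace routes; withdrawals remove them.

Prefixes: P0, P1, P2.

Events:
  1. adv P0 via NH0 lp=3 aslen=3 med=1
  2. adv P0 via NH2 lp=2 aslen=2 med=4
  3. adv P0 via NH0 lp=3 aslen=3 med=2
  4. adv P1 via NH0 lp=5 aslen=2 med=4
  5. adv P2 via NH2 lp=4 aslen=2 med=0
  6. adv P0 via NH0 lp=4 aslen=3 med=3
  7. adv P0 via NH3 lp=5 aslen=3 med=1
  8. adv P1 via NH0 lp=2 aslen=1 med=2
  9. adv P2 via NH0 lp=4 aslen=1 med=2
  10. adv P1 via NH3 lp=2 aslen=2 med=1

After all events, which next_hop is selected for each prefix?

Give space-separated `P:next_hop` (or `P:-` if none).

Answer: P0:NH3 P1:NH0 P2:NH0

Derivation:
Op 1: best P0=NH0 P1=- P2=-
Op 2: best P0=NH0 P1=- P2=-
Op 3: best P0=NH0 P1=- P2=-
Op 4: best P0=NH0 P1=NH0 P2=-
Op 5: best P0=NH0 P1=NH0 P2=NH2
Op 6: best P0=NH0 P1=NH0 P2=NH2
Op 7: best P0=NH3 P1=NH0 P2=NH2
Op 8: best P0=NH3 P1=NH0 P2=NH2
Op 9: best P0=NH3 P1=NH0 P2=NH0
Op 10: best P0=NH3 P1=NH0 P2=NH0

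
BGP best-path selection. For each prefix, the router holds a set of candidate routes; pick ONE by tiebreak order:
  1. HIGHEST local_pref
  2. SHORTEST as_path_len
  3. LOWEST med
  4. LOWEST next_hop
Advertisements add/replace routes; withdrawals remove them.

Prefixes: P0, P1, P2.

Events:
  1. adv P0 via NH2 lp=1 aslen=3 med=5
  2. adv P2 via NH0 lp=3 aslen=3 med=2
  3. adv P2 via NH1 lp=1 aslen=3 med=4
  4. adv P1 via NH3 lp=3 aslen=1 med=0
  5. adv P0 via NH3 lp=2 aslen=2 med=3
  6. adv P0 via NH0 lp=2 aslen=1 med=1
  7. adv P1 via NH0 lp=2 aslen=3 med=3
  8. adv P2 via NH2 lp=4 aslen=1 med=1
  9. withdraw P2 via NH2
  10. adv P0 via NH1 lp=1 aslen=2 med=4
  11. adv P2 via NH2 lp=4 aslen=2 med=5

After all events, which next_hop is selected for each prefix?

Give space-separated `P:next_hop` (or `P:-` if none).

Answer: P0:NH0 P1:NH3 P2:NH2

Derivation:
Op 1: best P0=NH2 P1=- P2=-
Op 2: best P0=NH2 P1=- P2=NH0
Op 3: best P0=NH2 P1=- P2=NH0
Op 4: best P0=NH2 P1=NH3 P2=NH0
Op 5: best P0=NH3 P1=NH3 P2=NH0
Op 6: best P0=NH0 P1=NH3 P2=NH0
Op 7: best P0=NH0 P1=NH3 P2=NH0
Op 8: best P0=NH0 P1=NH3 P2=NH2
Op 9: best P0=NH0 P1=NH3 P2=NH0
Op 10: best P0=NH0 P1=NH3 P2=NH0
Op 11: best P0=NH0 P1=NH3 P2=NH2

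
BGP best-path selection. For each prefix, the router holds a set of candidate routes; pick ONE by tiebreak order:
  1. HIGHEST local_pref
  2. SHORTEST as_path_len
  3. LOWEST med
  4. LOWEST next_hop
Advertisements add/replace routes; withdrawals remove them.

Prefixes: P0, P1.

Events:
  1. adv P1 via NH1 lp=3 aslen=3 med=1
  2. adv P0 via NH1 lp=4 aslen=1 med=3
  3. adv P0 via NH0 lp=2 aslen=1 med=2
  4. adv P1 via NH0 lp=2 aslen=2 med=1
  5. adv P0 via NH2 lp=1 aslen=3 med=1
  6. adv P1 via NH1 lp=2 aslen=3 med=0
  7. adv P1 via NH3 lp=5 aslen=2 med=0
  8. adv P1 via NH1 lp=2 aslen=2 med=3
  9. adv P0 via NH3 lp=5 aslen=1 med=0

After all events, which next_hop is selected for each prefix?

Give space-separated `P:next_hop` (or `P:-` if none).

Op 1: best P0=- P1=NH1
Op 2: best P0=NH1 P1=NH1
Op 3: best P0=NH1 P1=NH1
Op 4: best P0=NH1 P1=NH1
Op 5: best P0=NH1 P1=NH1
Op 6: best P0=NH1 P1=NH0
Op 7: best P0=NH1 P1=NH3
Op 8: best P0=NH1 P1=NH3
Op 9: best P0=NH3 P1=NH3

Answer: P0:NH3 P1:NH3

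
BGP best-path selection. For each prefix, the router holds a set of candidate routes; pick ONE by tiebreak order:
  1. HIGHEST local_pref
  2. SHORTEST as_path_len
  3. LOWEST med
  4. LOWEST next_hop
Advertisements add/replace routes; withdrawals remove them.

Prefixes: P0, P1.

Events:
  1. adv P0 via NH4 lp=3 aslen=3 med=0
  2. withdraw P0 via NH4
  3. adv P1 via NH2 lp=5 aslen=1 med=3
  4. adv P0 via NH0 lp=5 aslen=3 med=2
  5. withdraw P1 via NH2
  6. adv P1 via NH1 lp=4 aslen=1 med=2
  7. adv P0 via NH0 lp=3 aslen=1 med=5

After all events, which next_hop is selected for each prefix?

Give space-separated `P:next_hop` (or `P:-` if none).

Answer: P0:NH0 P1:NH1

Derivation:
Op 1: best P0=NH4 P1=-
Op 2: best P0=- P1=-
Op 3: best P0=- P1=NH2
Op 4: best P0=NH0 P1=NH2
Op 5: best P0=NH0 P1=-
Op 6: best P0=NH0 P1=NH1
Op 7: best P0=NH0 P1=NH1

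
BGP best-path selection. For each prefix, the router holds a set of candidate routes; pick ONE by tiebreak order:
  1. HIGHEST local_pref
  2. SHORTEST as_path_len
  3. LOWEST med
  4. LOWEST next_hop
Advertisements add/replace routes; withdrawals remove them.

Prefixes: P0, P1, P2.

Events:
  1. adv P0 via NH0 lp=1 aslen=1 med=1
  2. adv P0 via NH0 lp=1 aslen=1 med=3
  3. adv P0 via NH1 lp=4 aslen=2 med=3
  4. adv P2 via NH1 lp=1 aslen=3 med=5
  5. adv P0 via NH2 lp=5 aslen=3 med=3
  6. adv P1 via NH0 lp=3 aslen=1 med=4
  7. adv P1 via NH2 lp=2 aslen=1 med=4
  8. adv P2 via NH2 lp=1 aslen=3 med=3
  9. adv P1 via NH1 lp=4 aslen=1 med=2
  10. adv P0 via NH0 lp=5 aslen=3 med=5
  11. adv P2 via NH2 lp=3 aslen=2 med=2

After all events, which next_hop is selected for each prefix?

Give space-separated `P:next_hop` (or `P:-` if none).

Answer: P0:NH2 P1:NH1 P2:NH2

Derivation:
Op 1: best P0=NH0 P1=- P2=-
Op 2: best P0=NH0 P1=- P2=-
Op 3: best P0=NH1 P1=- P2=-
Op 4: best P0=NH1 P1=- P2=NH1
Op 5: best P0=NH2 P1=- P2=NH1
Op 6: best P0=NH2 P1=NH0 P2=NH1
Op 7: best P0=NH2 P1=NH0 P2=NH1
Op 8: best P0=NH2 P1=NH0 P2=NH2
Op 9: best P0=NH2 P1=NH1 P2=NH2
Op 10: best P0=NH2 P1=NH1 P2=NH2
Op 11: best P0=NH2 P1=NH1 P2=NH2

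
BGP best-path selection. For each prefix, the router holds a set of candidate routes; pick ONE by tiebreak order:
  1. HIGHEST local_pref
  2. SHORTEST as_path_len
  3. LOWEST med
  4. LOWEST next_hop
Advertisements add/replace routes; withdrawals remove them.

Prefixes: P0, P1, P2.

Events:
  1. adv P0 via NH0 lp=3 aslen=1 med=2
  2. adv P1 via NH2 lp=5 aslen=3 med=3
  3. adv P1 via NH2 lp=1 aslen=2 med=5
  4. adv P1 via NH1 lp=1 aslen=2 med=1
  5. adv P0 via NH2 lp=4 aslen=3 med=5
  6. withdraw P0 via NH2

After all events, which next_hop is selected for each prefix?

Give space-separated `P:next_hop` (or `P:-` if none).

Op 1: best P0=NH0 P1=- P2=-
Op 2: best P0=NH0 P1=NH2 P2=-
Op 3: best P0=NH0 P1=NH2 P2=-
Op 4: best P0=NH0 P1=NH1 P2=-
Op 5: best P0=NH2 P1=NH1 P2=-
Op 6: best P0=NH0 P1=NH1 P2=-

Answer: P0:NH0 P1:NH1 P2:-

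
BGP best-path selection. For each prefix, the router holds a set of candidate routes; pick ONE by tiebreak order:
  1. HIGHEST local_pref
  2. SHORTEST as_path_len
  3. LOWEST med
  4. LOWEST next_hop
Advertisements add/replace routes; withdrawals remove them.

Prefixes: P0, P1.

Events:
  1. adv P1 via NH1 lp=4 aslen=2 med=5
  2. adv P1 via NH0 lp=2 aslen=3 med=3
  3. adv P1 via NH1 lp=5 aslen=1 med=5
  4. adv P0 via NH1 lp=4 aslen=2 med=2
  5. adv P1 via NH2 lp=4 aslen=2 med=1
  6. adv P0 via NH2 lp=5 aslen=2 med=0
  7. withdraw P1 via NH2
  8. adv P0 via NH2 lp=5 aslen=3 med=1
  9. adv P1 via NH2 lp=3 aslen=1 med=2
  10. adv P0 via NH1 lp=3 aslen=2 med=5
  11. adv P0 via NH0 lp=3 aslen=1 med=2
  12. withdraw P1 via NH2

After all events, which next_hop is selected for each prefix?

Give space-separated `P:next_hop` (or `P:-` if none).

Op 1: best P0=- P1=NH1
Op 2: best P0=- P1=NH1
Op 3: best P0=- P1=NH1
Op 4: best P0=NH1 P1=NH1
Op 5: best P0=NH1 P1=NH1
Op 6: best P0=NH2 P1=NH1
Op 7: best P0=NH2 P1=NH1
Op 8: best P0=NH2 P1=NH1
Op 9: best P0=NH2 P1=NH1
Op 10: best P0=NH2 P1=NH1
Op 11: best P0=NH2 P1=NH1
Op 12: best P0=NH2 P1=NH1

Answer: P0:NH2 P1:NH1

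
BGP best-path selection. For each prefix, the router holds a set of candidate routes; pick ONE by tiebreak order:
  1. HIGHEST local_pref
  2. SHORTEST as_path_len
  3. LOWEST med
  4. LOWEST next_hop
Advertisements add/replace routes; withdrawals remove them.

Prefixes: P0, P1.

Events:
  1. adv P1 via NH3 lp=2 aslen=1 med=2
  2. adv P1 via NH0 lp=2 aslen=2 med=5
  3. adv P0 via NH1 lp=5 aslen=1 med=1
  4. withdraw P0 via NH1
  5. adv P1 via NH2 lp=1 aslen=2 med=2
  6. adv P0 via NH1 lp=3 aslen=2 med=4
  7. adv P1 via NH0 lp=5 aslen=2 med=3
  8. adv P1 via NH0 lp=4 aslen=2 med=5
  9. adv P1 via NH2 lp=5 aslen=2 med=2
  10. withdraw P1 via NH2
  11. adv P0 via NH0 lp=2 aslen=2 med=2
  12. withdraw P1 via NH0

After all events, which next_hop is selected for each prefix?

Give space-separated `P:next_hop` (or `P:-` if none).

Op 1: best P0=- P1=NH3
Op 2: best P0=- P1=NH3
Op 3: best P0=NH1 P1=NH3
Op 4: best P0=- P1=NH3
Op 5: best P0=- P1=NH3
Op 6: best P0=NH1 P1=NH3
Op 7: best P0=NH1 P1=NH0
Op 8: best P0=NH1 P1=NH0
Op 9: best P0=NH1 P1=NH2
Op 10: best P0=NH1 P1=NH0
Op 11: best P0=NH1 P1=NH0
Op 12: best P0=NH1 P1=NH3

Answer: P0:NH1 P1:NH3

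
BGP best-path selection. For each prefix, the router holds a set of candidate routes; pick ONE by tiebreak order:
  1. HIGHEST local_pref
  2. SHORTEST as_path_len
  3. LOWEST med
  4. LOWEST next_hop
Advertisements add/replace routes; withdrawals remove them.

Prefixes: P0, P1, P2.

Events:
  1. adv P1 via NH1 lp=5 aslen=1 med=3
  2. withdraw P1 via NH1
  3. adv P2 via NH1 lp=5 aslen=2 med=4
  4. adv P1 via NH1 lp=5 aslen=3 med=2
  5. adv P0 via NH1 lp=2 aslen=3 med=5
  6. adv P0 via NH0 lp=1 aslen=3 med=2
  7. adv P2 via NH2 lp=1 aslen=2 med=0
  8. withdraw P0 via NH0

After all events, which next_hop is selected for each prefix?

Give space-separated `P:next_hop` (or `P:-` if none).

Answer: P0:NH1 P1:NH1 P2:NH1

Derivation:
Op 1: best P0=- P1=NH1 P2=-
Op 2: best P0=- P1=- P2=-
Op 3: best P0=- P1=- P2=NH1
Op 4: best P0=- P1=NH1 P2=NH1
Op 5: best P0=NH1 P1=NH1 P2=NH1
Op 6: best P0=NH1 P1=NH1 P2=NH1
Op 7: best P0=NH1 P1=NH1 P2=NH1
Op 8: best P0=NH1 P1=NH1 P2=NH1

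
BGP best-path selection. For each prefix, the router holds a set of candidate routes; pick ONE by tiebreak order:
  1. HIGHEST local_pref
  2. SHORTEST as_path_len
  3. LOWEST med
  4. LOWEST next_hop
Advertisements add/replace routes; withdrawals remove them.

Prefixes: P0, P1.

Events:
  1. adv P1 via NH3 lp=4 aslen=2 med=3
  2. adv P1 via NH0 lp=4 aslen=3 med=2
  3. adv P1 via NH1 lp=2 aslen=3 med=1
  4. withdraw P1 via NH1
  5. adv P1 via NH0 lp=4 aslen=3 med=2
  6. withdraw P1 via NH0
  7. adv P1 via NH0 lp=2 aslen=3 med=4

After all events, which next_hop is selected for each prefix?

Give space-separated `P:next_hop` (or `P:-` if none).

Op 1: best P0=- P1=NH3
Op 2: best P0=- P1=NH3
Op 3: best P0=- P1=NH3
Op 4: best P0=- P1=NH3
Op 5: best P0=- P1=NH3
Op 6: best P0=- P1=NH3
Op 7: best P0=- P1=NH3

Answer: P0:- P1:NH3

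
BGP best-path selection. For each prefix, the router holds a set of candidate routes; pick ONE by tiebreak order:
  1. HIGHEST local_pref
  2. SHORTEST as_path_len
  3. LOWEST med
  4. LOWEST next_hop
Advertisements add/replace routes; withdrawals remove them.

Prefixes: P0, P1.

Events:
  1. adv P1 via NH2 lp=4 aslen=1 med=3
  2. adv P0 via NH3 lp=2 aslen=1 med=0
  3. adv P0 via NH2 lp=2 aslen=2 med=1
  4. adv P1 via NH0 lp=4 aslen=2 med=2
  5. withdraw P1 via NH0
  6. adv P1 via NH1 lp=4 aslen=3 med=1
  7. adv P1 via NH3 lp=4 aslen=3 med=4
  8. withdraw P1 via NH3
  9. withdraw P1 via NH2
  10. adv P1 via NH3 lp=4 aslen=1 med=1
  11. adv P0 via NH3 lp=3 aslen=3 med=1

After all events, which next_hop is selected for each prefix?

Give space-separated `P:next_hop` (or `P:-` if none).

Op 1: best P0=- P1=NH2
Op 2: best P0=NH3 P1=NH2
Op 3: best P0=NH3 P1=NH2
Op 4: best P0=NH3 P1=NH2
Op 5: best P0=NH3 P1=NH2
Op 6: best P0=NH3 P1=NH2
Op 7: best P0=NH3 P1=NH2
Op 8: best P0=NH3 P1=NH2
Op 9: best P0=NH3 P1=NH1
Op 10: best P0=NH3 P1=NH3
Op 11: best P0=NH3 P1=NH3

Answer: P0:NH3 P1:NH3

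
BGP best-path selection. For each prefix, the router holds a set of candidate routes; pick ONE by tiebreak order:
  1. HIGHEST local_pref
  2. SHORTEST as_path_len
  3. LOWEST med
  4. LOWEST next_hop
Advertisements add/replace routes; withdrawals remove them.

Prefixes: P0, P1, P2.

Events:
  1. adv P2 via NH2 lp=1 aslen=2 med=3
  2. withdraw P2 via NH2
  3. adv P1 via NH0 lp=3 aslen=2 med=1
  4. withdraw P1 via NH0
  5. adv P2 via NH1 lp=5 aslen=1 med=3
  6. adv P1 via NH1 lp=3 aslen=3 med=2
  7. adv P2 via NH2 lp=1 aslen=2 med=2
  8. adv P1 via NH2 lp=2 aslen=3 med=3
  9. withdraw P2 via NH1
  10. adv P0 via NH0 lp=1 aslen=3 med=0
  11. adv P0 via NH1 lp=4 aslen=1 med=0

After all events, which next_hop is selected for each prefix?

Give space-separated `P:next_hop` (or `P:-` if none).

Op 1: best P0=- P1=- P2=NH2
Op 2: best P0=- P1=- P2=-
Op 3: best P0=- P1=NH0 P2=-
Op 4: best P0=- P1=- P2=-
Op 5: best P0=- P1=- P2=NH1
Op 6: best P0=- P1=NH1 P2=NH1
Op 7: best P0=- P1=NH1 P2=NH1
Op 8: best P0=- P1=NH1 P2=NH1
Op 9: best P0=- P1=NH1 P2=NH2
Op 10: best P0=NH0 P1=NH1 P2=NH2
Op 11: best P0=NH1 P1=NH1 P2=NH2

Answer: P0:NH1 P1:NH1 P2:NH2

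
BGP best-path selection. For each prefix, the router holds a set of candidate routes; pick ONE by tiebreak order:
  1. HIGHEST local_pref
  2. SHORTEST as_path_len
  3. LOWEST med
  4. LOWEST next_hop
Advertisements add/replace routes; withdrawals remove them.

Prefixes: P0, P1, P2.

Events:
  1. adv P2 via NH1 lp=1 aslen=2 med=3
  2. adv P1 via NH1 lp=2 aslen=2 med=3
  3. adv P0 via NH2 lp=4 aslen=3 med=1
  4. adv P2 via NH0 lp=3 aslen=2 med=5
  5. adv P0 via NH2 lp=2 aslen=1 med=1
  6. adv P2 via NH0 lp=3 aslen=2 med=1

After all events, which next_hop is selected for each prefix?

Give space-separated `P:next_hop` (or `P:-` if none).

Op 1: best P0=- P1=- P2=NH1
Op 2: best P0=- P1=NH1 P2=NH1
Op 3: best P0=NH2 P1=NH1 P2=NH1
Op 4: best P0=NH2 P1=NH1 P2=NH0
Op 5: best P0=NH2 P1=NH1 P2=NH0
Op 6: best P0=NH2 P1=NH1 P2=NH0

Answer: P0:NH2 P1:NH1 P2:NH0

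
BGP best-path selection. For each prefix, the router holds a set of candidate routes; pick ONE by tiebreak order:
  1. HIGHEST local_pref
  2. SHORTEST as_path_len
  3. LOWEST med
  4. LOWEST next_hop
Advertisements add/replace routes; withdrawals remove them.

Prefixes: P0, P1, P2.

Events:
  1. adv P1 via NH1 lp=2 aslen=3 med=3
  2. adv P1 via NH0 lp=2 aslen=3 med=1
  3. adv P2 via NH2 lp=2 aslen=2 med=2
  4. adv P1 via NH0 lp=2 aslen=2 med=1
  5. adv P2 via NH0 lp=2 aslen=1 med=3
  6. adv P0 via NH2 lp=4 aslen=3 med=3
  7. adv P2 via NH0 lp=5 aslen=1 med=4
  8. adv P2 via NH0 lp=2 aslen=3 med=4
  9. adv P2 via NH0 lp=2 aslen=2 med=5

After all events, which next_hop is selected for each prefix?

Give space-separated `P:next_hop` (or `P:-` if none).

Op 1: best P0=- P1=NH1 P2=-
Op 2: best P0=- P1=NH0 P2=-
Op 3: best P0=- P1=NH0 P2=NH2
Op 4: best P0=- P1=NH0 P2=NH2
Op 5: best P0=- P1=NH0 P2=NH0
Op 6: best P0=NH2 P1=NH0 P2=NH0
Op 7: best P0=NH2 P1=NH0 P2=NH0
Op 8: best P0=NH2 P1=NH0 P2=NH2
Op 9: best P0=NH2 P1=NH0 P2=NH2

Answer: P0:NH2 P1:NH0 P2:NH2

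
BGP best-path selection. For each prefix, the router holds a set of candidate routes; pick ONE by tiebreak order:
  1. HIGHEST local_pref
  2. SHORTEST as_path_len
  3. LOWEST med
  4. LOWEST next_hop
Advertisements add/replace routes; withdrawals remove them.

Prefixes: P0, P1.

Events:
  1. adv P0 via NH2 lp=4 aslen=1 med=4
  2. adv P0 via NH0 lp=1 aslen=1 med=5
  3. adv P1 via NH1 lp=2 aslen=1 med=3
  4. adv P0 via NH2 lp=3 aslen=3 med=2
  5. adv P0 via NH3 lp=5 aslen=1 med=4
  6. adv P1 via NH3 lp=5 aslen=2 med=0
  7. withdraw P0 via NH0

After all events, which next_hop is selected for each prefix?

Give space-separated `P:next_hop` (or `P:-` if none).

Answer: P0:NH3 P1:NH3

Derivation:
Op 1: best P0=NH2 P1=-
Op 2: best P0=NH2 P1=-
Op 3: best P0=NH2 P1=NH1
Op 4: best P0=NH2 P1=NH1
Op 5: best P0=NH3 P1=NH1
Op 6: best P0=NH3 P1=NH3
Op 7: best P0=NH3 P1=NH3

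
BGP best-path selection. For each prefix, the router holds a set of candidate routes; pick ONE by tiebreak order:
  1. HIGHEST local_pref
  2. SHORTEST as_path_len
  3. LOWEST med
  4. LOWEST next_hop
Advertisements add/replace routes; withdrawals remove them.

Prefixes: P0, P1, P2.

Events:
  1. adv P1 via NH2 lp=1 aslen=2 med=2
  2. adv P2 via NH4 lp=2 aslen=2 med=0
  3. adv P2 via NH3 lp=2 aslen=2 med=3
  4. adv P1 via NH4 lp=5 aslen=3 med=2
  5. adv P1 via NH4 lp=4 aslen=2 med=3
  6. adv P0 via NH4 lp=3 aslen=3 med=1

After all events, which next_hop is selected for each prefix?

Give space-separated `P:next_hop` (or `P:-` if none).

Op 1: best P0=- P1=NH2 P2=-
Op 2: best P0=- P1=NH2 P2=NH4
Op 3: best P0=- P1=NH2 P2=NH4
Op 4: best P0=- P1=NH4 P2=NH4
Op 5: best P0=- P1=NH4 P2=NH4
Op 6: best P0=NH4 P1=NH4 P2=NH4

Answer: P0:NH4 P1:NH4 P2:NH4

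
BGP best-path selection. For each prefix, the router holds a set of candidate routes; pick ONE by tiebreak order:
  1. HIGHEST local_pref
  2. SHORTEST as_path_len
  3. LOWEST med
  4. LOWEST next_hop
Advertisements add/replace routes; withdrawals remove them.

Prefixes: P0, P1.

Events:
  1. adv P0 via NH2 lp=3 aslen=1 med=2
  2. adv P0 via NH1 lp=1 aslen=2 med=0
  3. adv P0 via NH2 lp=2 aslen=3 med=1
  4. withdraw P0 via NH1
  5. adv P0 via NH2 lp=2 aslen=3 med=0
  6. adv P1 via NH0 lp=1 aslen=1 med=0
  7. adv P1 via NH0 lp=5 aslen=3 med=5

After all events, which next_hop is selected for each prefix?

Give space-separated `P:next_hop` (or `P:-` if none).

Answer: P0:NH2 P1:NH0

Derivation:
Op 1: best P0=NH2 P1=-
Op 2: best P0=NH2 P1=-
Op 3: best P0=NH2 P1=-
Op 4: best P0=NH2 P1=-
Op 5: best P0=NH2 P1=-
Op 6: best P0=NH2 P1=NH0
Op 7: best P0=NH2 P1=NH0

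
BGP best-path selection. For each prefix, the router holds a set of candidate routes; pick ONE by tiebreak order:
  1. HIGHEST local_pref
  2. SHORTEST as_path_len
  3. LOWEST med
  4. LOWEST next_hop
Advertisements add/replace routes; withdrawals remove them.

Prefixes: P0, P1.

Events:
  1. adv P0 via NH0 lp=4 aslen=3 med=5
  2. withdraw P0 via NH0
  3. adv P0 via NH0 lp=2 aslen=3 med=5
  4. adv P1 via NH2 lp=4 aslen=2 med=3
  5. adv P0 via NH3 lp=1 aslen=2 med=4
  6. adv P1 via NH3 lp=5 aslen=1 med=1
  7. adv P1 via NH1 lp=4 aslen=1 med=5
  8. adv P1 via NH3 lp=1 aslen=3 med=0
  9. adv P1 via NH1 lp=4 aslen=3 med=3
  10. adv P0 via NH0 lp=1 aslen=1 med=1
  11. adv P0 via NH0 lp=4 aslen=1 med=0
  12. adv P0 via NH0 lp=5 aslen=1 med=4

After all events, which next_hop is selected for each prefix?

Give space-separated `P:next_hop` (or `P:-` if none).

Answer: P0:NH0 P1:NH2

Derivation:
Op 1: best P0=NH0 P1=-
Op 2: best P0=- P1=-
Op 3: best P0=NH0 P1=-
Op 4: best P0=NH0 P1=NH2
Op 5: best P0=NH0 P1=NH2
Op 6: best P0=NH0 P1=NH3
Op 7: best P0=NH0 P1=NH3
Op 8: best P0=NH0 P1=NH1
Op 9: best P0=NH0 P1=NH2
Op 10: best P0=NH0 P1=NH2
Op 11: best P0=NH0 P1=NH2
Op 12: best P0=NH0 P1=NH2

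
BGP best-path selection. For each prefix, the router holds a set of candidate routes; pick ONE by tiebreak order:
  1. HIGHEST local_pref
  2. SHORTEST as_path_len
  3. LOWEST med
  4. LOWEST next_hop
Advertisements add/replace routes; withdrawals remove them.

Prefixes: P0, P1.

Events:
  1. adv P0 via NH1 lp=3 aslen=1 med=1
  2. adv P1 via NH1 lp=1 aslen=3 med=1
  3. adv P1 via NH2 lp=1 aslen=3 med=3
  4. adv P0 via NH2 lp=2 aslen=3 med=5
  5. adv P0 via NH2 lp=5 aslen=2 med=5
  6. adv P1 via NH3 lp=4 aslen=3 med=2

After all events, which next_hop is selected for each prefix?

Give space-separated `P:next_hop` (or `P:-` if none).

Answer: P0:NH2 P1:NH3

Derivation:
Op 1: best P0=NH1 P1=-
Op 2: best P0=NH1 P1=NH1
Op 3: best P0=NH1 P1=NH1
Op 4: best P0=NH1 P1=NH1
Op 5: best P0=NH2 P1=NH1
Op 6: best P0=NH2 P1=NH3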